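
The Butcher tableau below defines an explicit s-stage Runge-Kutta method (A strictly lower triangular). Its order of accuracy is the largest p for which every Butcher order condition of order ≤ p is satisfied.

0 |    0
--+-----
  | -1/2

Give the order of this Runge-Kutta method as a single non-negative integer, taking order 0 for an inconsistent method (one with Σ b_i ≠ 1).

b = (-1/2)
c = (0)
Σ b_i: (-1/2)·1 = -1/2 ≠ 1 ⇒ order 0.

0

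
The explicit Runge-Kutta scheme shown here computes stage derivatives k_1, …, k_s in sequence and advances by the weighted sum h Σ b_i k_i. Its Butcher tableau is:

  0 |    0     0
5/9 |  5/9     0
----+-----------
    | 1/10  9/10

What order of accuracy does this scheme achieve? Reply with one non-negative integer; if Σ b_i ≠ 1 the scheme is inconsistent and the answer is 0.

2

b = (1/10, 9/10)
c = (0, 5/9)
Σ b_i: 1/10·1 + 9/10·1 = 1 ✓
b·c: 9/10·5/9 = 1/2 ✓; 2 stages ⇒ order 2.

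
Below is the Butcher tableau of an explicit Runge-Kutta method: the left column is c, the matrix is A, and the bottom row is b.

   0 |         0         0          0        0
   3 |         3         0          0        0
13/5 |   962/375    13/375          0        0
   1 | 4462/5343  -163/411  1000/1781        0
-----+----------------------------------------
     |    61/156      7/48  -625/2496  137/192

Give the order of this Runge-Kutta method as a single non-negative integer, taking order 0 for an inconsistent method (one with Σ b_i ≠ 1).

4

b = (61/156, 7/48, -625/2496, 137/192)
c = (0, 3, 13/5, 1)
Ac = (0, 0, 13/125, 37/137)
Σ b_i: 61/156·1 + 7/48·1 + (-625/2496)·1 + 137/192·1 = 1 ✓
b·c: 7/48·3 + (-625/2496)·13/5 + 137/192·1 = 1/2 ✓
b·c²: 7/48·9 + (-625/2496)·169/25 + 137/192·1 = 1/3 ✓
b·Ac: (-625/2496)·13/125 + 137/192·37/137 = 1/6 ✓
b·c³: 7/48·27 + (-625/2496)·2197/125 + 137/192·1 = 1/4 ✓
b·(c∘Ac): (-625/2496)·169/625 + 137/192·37/137 = 1/8 ✓
b·Ac²: (-625/2496)·39/125 + 137/192·31/137 = 1/12 ✓
b·A²c: 137/192·8/137 = 1/24 ✓; 4 stages ⇒ order 4.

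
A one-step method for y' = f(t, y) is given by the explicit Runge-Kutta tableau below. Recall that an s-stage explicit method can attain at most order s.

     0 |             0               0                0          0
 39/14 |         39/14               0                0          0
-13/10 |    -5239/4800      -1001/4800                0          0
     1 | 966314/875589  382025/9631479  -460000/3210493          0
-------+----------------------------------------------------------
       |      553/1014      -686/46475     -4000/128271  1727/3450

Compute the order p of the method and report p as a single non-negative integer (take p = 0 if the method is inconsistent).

b = (553/1014, -686/46475, -4000/128271, 1727/3450)
c = (0, 39/14, -13/10, 1)
Ac = (0, 0, -1859/3200, 1025/3454)
Σ b_i: 553/1014·1 + (-686/46475)·1 + (-4000/128271)·1 + 1727/3450·1 = 1 ✓
b·c: (-686/46475)·39/14 + (-4000/128271)·(-13/10) + 1727/3450·1 = 1/2 ✓
b·c²: (-686/46475)·1521/196 + (-4000/128271)·169/100 + 1727/3450·1 = 1/3 ✓
b·Ac: (-4000/128271)·(-1859/3200) + 1727/3450·1025/3454 = 1/6 ✓
b·c³: (-686/46475)·59319/2744 + (-4000/128271)·(-2197/1000) + 1727/3450·1 = 1/4 ✓
b·(c∘Ac): (-4000/128271)·24167/32000 + 1727/3450·1025/3454 = 1/8 ✓
b·Ac²: (-4000/128271)·(-72501/44800) + 1727/3450·3175/48356 = 1/12 ✓
b·A²c: 1727/3450·575/6908 = 1/24 ✓; 4 stages ⇒ order 4.

4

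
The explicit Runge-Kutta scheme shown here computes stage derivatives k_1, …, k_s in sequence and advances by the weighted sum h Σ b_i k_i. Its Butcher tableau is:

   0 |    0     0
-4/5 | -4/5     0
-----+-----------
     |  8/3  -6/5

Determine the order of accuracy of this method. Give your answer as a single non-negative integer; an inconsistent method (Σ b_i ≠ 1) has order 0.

0

b = (8/3, -6/5)
c = (0, -4/5)
Σ b_i: 8/3·1 + (-6/5)·1 = 22/15 ≠ 1 ⇒ order 0.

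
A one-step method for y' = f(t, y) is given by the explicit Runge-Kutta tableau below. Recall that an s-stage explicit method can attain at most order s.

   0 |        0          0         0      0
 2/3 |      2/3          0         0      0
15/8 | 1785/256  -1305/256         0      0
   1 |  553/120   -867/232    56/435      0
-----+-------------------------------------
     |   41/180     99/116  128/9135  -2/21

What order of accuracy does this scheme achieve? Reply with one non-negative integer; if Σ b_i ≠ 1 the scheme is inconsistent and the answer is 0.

4

b = (41/180, 99/116, 128/9135, -2/21)
c = (0, 2/3, 15/8, 1)
Ac = (0, 0, -435/128, -9/4)
Σ b_i: 41/180·1 + 99/116·1 + 128/9135·1 + (-2/21)·1 = 1 ✓
b·c: 99/116·2/3 + 128/9135·15/8 + (-2/21)·1 = 1/2 ✓
b·c²: 99/116·4/9 + 128/9135·225/64 + (-2/21)·1 = 1/3 ✓
b·Ac: 128/9135·(-435/128) + (-2/21)·(-9/4) = 1/6 ✓
b·c³: 99/116·8/27 + 128/9135·3375/512 + (-2/21)·1 = 1/4 ✓
b·(c∘Ac): 128/9135·(-6525/1024) + (-2/21)·(-9/4) = 1/8 ✓
b·Ac²: 128/9135·(-145/64) + (-2/21)·(-29/24) = 1/12 ✓
b·A²c: (-2/21)·(-7/16) = 1/24 ✓; 4 stages ⇒ order 4.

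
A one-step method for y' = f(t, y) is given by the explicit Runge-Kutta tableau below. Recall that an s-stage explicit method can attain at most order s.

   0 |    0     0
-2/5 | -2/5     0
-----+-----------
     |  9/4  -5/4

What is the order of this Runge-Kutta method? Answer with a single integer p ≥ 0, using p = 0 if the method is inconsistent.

b = (9/4, -5/4)
c = (0, -2/5)
Σ b_i: 9/4·1 + (-5/4)·1 = 1 ✓
b·c: (-5/4)·(-2/5) = 1/2 ✓; 2 stages ⇒ order 2.

2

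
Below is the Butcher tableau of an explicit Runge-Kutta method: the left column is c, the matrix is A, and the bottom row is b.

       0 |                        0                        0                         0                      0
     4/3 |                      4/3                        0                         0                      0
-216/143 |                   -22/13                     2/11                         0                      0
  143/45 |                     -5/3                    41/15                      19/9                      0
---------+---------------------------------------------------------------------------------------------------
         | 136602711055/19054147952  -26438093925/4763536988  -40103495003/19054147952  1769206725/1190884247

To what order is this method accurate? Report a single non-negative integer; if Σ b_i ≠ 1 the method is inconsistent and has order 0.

b = (136602711055/19054147952, -26438093925/4763536988, -40103495003/19054147952, 1769206725/1190884247)
c = (0, 4/3, -216/143, 143/45)
Ac = (0, 0, 8/33, 2932/6435)
Σ b_i: 136602711055/19054147952·1 + (-26438093925/4763536988)·1 + (-40103495003/19054147952)·1 + 1769206725/1190884247·1 = 1 ✓
b·c: (-26438093925/4763536988)·4/3 + (-40103495003/19054147952)·(-216/143) + 1769206725/1190884247·143/45 = 1/2 ✓
b·c²: (-26438093925/4763536988)·16/9 + (-40103495003/19054147952)·46656/20449 + 1769206725/1190884247·20449/2025 = 1/3 ✓
b·Ac: (-40103495003/19054147952)·8/33 + 1769206725/1190884247·2932/6435 = 1/6 ✓
b·c³: (-26438093925/4763536988)·64/27 + (-40103495003/19054147952)·(-10077696/2924207) + 1769206725/1190884247·2924207/91125 = 960326842966567/22990020388335 ≠ 1/4 ⇒ order 3.
b·(c∘Ac): (-40103495003/19054147952)·(-576/1573) + 1769206725/1190884247·2932/2025 = 10438360192/3572652741 ≠ 1/8
b·Ac²: (-40103495003/19054147952)·32/99 + 1769206725/1190884247·26711504/2760615 = 20989091186642/1532668025889 ≠ 1/12
b·A²c: 1769206725/1190884247·152/297 = 905452600/1190884247 ≠ 1/24

3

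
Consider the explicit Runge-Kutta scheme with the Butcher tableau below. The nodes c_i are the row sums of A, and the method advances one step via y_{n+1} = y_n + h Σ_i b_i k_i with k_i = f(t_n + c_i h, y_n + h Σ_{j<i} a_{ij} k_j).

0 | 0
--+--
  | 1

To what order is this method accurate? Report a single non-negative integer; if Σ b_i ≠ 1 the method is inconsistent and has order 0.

b = (1)
c = (0)
Σ b_i: 1·1 = 1 ✓; 1 stage ⇒ order 1.

1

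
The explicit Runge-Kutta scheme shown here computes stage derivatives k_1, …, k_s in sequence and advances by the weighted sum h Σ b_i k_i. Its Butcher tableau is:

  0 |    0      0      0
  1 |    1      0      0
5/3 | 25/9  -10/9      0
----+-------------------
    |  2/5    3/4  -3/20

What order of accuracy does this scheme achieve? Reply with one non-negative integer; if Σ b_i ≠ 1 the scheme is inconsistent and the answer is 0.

b = (2/5, 3/4, -3/20)
c = (0, 1, 5/3)
Ac = (0, 0, -10/9)
Σ b_i: 2/5·1 + 3/4·1 + (-3/20)·1 = 1 ✓
b·c: 3/4·1 + (-3/20)·5/3 = 1/2 ✓
b·c²: 3/4·1 + (-3/20)·25/9 = 1/3 ✓
b·Ac: (-3/20)·(-10/9) = 1/6 ✓; 3 stages ⇒ order 3.

3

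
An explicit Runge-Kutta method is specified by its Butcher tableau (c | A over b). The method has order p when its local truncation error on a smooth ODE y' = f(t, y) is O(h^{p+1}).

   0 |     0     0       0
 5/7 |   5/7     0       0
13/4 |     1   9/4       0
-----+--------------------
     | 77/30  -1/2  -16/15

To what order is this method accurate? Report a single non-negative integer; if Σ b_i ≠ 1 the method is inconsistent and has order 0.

1

b = (77/30, -1/2, -16/15)
c = (0, 5/7, 13/4)
Ac = (0, 0, 45/28)
Σ b_i: 77/30·1 + (-1/2)·1 + (-16/15)·1 = 1 ✓
b·c: (-1/2)·5/7 + (-16/15)·13/4 = -803/210 ≠ 1/2 ⇒ order 1.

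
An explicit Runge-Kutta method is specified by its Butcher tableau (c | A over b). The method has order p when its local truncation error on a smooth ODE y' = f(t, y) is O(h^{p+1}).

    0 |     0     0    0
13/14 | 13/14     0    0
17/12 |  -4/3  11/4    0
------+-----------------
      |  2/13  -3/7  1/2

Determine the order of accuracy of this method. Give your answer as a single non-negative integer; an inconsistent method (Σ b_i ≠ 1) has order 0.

b = (2/13, -3/7, 1/2)
c = (0, 13/14, 17/12)
Ac = (0, 0, 143/56)
Σ b_i: 2/13·1 + (-3/7)·1 + 1/2·1 = 41/182 ≠ 1 ⇒ order 0.

0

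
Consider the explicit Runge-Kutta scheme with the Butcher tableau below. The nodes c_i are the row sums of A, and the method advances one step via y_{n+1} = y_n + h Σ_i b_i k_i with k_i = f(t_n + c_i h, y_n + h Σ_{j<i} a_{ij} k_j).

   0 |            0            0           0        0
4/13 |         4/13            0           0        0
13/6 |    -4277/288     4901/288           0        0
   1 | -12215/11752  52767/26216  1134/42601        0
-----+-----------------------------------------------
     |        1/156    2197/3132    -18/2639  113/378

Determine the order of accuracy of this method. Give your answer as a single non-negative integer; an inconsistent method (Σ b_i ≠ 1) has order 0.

4

b = (1/156, 2197/3132, -18/2639, 113/378)
c = (0, 4/13, 13/6, 1)
Ac = (0, 0, 377/72, 153/226)
Σ b_i: 1/156·1 + 2197/3132·1 + (-18/2639)·1 + 113/378·1 = 1 ✓
b·c: 2197/3132·4/13 + (-18/2639)·13/6 + 113/378·1 = 1/2 ✓
b·c²: 2197/3132·16/169 + (-18/2639)·169/36 + 113/378·1 = 1/3 ✓
b·Ac: (-18/2639)·377/72 + 113/378·153/226 = 1/6 ✓
b·c³: 2197/3132·64/2197 + (-18/2639)·2197/216 + 113/378·1 = 1/4 ✓
b·(c∘Ac): (-18/2639)·4901/432 + 113/378·153/226 = 1/8 ✓
b·Ac²: (-18/2639)·29/18 + 113/378·927/2938 = 1/12 ✓
b·A²c: 113/378·63/452 = 1/24 ✓; 4 stages ⇒ order 4.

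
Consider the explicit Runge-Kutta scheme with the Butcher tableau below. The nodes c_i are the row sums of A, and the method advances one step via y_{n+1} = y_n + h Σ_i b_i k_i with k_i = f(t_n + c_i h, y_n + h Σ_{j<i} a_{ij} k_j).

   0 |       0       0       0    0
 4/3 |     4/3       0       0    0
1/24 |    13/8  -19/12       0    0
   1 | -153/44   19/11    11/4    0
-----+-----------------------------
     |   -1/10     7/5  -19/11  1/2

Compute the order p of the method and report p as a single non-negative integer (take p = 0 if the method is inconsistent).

b = (-1/10, 7/5, -19/11, 1/2)
c = (0, 4/3, 1/24, 1)
Ac = (0, 0, -19/9, 851/352)
Σ b_i: (-1/10)·1 + 7/5·1 + (-19/11)·1 + 1/2·1 = 4/55 ≠ 1 ⇒ order 0.

0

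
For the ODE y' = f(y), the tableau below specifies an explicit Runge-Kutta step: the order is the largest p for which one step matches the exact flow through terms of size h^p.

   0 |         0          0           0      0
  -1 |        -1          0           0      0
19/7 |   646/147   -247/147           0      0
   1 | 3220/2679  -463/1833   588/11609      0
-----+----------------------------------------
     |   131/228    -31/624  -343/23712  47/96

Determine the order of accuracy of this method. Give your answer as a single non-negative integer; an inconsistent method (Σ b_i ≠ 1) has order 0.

b = (131/228, -31/624, -343/23712, 47/96)
c = (0, -1, 19/7, 1)
Ac = (0, 0, 247/147, 55/141)
Σ b_i: 131/228·1 + (-31/624)·1 + (-343/23712)·1 + 47/96·1 = 1 ✓
b·c: (-31/624)·(-1) + (-343/23712)·19/7 + 47/96·1 = 1/2 ✓
b·c²: (-31/624)·1 + (-343/23712)·361/49 + 47/96·1 = 1/3 ✓
b·Ac: (-343/23712)·247/147 + 47/96·55/141 = 1/6 ✓
b·c³: (-31/624)·(-1) + (-343/23712)·6859/343 + 47/96·1 = 1/4 ✓
b·(c∘Ac): (-343/23712)·4693/1029 + 47/96·55/141 = 1/8 ✓
b·Ac²: (-343/23712)·(-247/147) + 47/96·17/141 = 1/12 ✓
b·A²c: 47/96·4/47 = 1/24 ✓; 4 stages ⇒ order 4.

4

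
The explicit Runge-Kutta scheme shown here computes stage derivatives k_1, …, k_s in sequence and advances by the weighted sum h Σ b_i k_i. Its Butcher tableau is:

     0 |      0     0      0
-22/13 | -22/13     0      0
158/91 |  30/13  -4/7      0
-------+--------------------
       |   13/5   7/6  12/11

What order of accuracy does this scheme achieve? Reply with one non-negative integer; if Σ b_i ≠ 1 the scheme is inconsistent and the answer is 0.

0

b = (13/5, 7/6, 12/11)
c = (0, -22/13, 158/91)
Ac = (0, 0, 88/91)
Σ b_i: 13/5·1 + 7/6·1 + 12/11·1 = 1603/330 ≠ 1 ⇒ order 0.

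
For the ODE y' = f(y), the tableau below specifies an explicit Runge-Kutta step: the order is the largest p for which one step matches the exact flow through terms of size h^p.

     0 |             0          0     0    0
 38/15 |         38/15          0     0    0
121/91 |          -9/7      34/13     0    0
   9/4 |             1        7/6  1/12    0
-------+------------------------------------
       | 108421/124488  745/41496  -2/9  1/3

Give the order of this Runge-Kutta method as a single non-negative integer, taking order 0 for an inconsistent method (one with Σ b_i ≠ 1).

2

b = (108421/124488, 745/41496, -2/9, 1/3)
c = (0, 38/15, 121/91, 9/4)
Ac = (0, 0, 1292/195, 50227/16380)
Σ b_i: 108421/124488·1 + 745/41496·1 + (-2/9)·1 + 1/3·1 = 1 ✓
b·c: 745/41496·38/15 + (-2/9)·121/91 + 1/3·9/4 = 1/2 ✓
b·c²: 745/41496·1444/225 + (-2/9)·14641/8281 + 1/3·81/16 = 25217533/17886960 ≠ 1/3 ⇒ order 2.
b·Ac: (-2/9)·1292/195 + 1/3·50227/16380 = -1475/3276 ≠ 1/6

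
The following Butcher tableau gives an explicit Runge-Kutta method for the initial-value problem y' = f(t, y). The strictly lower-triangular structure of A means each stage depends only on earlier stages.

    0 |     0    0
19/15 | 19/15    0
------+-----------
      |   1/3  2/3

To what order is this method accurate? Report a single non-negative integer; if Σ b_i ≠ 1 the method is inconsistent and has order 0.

b = (1/3, 2/3)
c = (0, 19/15)
Σ b_i: 1/3·1 + 2/3·1 = 1 ✓
b·c: 2/3·19/15 = 38/45 ≠ 1/2 ⇒ order 1.

1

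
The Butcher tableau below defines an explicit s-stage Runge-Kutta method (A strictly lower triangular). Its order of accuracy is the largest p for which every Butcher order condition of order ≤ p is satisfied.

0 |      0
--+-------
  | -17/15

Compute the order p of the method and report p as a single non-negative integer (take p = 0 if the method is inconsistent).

b = (-17/15)
c = (0)
Σ b_i: (-17/15)·1 = -17/15 ≠ 1 ⇒ order 0.

0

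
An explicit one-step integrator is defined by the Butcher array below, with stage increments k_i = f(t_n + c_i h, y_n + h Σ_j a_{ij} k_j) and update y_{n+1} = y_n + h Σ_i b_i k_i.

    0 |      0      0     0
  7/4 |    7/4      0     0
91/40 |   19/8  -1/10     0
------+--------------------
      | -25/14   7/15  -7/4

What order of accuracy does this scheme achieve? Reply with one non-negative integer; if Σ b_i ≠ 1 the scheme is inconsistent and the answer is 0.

0

b = (-25/14, 7/15, -7/4)
c = (0, 7/4, 91/40)
Ac = (0, 0, -7/40)
Σ b_i: (-25/14)·1 + 7/15·1 + (-7/4)·1 = -1289/420 ≠ 1 ⇒ order 0.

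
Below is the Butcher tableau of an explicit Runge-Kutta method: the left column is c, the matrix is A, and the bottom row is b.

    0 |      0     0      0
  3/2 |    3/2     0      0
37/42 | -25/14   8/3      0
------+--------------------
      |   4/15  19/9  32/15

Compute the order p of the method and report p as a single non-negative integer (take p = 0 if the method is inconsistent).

0

b = (4/15, 19/9, 32/15)
c = (0, 3/2, 37/42)
Ac = (0, 0, 4)
Σ b_i: 4/15·1 + 19/9·1 + 32/15·1 = 203/45 ≠ 1 ⇒ order 0.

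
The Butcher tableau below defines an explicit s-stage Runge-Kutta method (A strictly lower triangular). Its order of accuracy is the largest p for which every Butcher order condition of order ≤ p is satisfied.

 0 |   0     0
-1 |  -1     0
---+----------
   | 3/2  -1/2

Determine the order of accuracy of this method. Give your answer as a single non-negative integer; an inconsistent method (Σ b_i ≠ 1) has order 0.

2

b = (3/2, -1/2)
c = (0, -1)
Σ b_i: 3/2·1 + (-1/2)·1 = 1 ✓
b·c: (-1/2)·(-1) = 1/2 ✓; 2 stages ⇒ order 2.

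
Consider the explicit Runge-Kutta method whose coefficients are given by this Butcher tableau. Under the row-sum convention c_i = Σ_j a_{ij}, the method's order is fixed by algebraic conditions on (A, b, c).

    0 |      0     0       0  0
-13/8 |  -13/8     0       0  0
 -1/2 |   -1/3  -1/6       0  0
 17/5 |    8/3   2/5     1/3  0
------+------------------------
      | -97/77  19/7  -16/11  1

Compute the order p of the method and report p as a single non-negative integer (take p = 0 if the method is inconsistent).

b = (-97/77, 19/7, -16/11, 1)
c = (0, -13/8, -1/2, 17/5)
Ac = (0, 0, 13/48, -49/60)
Σ b_i: (-97/77)·1 + 19/7·1 + (-16/11)·1 + 1·1 = 1 ✓
b·c: 19/7·(-13/8) + (-16/11)·(-1/2) + 1·17/5 = -873/3080 ≠ 1/2 ⇒ order 1.

1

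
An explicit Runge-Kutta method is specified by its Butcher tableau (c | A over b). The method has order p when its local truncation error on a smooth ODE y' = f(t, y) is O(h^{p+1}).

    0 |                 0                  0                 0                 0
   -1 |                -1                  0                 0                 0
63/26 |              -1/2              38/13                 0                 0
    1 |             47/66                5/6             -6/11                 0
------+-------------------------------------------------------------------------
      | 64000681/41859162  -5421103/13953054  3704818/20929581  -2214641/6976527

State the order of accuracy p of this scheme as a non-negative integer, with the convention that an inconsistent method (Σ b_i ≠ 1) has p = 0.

3

b = (64000681/41859162, -5421103/13953054, 3704818/20929581, -2214641/6976527)
c = (0, -1, 63/26, 1)
Ac = (0, 0, -38/13, -1849/858)
Σ b_i: 64000681/41859162·1 + (-5421103/13953054)·1 + 3704818/20929581·1 + (-2214641/6976527)·1 = 1 ✓
b·c: (-5421103/13953054)·(-1) + 3704818/20929581·63/26 + (-2214641/6976527)·1 = 1/2 ✓
b·c²: (-5421103/13953054)·1 + 3704818/20929581·3969/676 + (-2214641/6976527)·1 = 1/3 ✓
b·Ac: 3704818/20929581·(-38/13) + (-2214641/6976527)·(-1849/858) = 1/6 ✓
b·c³: (-5421103/13953054)·(-1) + 3704818/20929581·250047/17576 + (-2214641/6976527)·1 = 313125245/120926468 ≠ 1/4 ⇒ order 3.
b·(c∘Ac): 3704818/20929581·(-1197/169) + (-2214641/6976527)·(-1849/858) = -23845805/41859162 ≠ 1/8
b·Ac²: 3704818/20929581·38/13 + (-2214641/6976527)·(-13213/5577) = 115137605/90694851 ≠ 1/12
b·A²c: (-2214641/6976527)·228/143 = -1177012/2325509 ≠ 1/24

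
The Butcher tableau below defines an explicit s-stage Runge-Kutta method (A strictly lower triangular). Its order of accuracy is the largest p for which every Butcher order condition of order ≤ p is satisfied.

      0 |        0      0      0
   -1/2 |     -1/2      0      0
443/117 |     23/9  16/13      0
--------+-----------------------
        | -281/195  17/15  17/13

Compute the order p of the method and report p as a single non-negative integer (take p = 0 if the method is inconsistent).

1

b = (-281/195, 17/15, 17/13)
c = (0, -1/2, 443/117)
Ac = (0, 0, -8/13)
Σ b_i: (-281/195)·1 + 17/15·1 + 17/13·1 = 1 ✓
b·c: 17/15·(-1/2) + 17/13·443/117 = 66691/15210 ≠ 1/2 ⇒ order 1.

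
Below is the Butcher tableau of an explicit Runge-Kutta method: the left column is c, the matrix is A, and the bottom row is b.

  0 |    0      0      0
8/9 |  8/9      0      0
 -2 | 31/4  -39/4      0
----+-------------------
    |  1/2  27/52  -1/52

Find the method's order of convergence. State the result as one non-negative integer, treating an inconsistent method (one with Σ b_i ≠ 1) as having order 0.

b = (1/2, 27/52, -1/52)
c = (0, 8/9, -2)
Ac = (0, 0, -26/3)
Σ b_i: 1/2·1 + 27/52·1 + (-1/52)·1 = 1 ✓
b·c: 27/52·8/9 + (-1/52)·(-2) = 1/2 ✓
b·c²: 27/52·64/81 + (-1/52)·4 = 1/3 ✓
b·Ac: (-1/52)·(-26/3) = 1/6 ✓; 3 stages ⇒ order 3.

3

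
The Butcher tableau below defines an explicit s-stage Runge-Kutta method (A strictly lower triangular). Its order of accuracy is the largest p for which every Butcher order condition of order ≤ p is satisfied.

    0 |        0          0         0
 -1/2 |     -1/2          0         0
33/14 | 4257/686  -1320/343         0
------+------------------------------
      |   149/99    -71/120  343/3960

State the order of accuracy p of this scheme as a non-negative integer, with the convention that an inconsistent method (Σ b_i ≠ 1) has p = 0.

b = (149/99, -71/120, 343/3960)
c = (0, -1/2, 33/14)
Ac = (0, 0, 660/343)
Σ b_i: 149/99·1 + (-71/120)·1 + 343/3960·1 = 1 ✓
b·c: (-71/120)·(-1/2) + 343/3960·33/14 = 1/2 ✓
b·c²: (-71/120)·1/4 + 343/3960·1089/196 = 1/3 ✓
b·Ac: 343/3960·660/343 = 1/6 ✓; 3 stages ⇒ order 3.

3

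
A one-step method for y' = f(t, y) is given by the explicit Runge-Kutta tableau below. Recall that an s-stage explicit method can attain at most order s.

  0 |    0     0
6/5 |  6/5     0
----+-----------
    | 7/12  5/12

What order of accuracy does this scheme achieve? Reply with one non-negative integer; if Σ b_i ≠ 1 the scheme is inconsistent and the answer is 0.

2

b = (7/12, 5/12)
c = (0, 6/5)
Σ b_i: 7/12·1 + 5/12·1 = 1 ✓
b·c: 5/12·6/5 = 1/2 ✓; 2 stages ⇒ order 2.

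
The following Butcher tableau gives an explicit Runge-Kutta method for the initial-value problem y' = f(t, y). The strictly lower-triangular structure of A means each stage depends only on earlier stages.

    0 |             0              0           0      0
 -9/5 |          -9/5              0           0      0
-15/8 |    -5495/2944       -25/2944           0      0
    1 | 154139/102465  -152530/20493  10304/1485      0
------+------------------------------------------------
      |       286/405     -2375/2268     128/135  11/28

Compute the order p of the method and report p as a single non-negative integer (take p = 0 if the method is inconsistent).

4

b = (286/405, -2375/2268, 128/135, 11/28)
c = (0, -9/5, -15/8, 1)
Ac = (0, 0, 45/2944, 98/253)
Σ b_i: 286/405·1 + (-2375/2268)·1 + 128/135·1 + 11/28·1 = 1 ✓
b·c: (-2375/2268)·(-9/5) + 128/135·(-15/8) + 11/28·1 = 1/2 ✓
b·c²: (-2375/2268)·81/25 + 128/135·225/64 + 11/28·1 = 1/3 ✓
b·Ac: 128/135·45/2944 + 11/28·98/253 = 1/6 ✓
b·c³: (-2375/2268)·(-729/125) + 128/135·(-3375/512) + 11/28·1 = 1/4 ✓
b·(c∘Ac): 128/135·(-675/23552) + 11/28·98/253 = 1/8 ✓
b·Ac²: 128/135·(-81/2944) + 11/28·1057/3795 = 1/12 ✓
b·A²c: 11/28·7/66 = 1/24 ✓; 4 stages ⇒ order 4.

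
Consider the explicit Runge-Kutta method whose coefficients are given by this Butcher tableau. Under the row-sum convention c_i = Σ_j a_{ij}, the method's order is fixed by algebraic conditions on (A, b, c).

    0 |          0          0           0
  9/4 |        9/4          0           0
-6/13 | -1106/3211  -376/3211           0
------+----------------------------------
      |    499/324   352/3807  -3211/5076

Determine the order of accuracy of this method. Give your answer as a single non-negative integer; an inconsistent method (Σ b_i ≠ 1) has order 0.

3

b = (499/324, 352/3807, -3211/5076)
c = (0, 9/4, -6/13)
Ac = (0, 0, -846/3211)
Σ b_i: 499/324·1 + 352/3807·1 + (-3211/5076)·1 = 1 ✓
b·c: 352/3807·9/4 + (-3211/5076)·(-6/13) = 1/2 ✓
b·c²: 352/3807·81/16 + (-3211/5076)·36/169 = 1/3 ✓
b·Ac: (-3211/5076)·(-846/3211) = 1/6 ✓; 3 stages ⇒ order 3.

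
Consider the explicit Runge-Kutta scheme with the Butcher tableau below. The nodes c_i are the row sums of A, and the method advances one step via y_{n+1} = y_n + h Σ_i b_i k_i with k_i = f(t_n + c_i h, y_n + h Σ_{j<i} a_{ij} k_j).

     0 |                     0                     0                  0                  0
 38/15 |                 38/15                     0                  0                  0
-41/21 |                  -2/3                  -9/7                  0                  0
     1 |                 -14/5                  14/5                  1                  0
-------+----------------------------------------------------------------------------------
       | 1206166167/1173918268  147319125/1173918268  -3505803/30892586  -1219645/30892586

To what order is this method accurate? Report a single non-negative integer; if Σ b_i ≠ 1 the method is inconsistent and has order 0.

3

b = (1206166167/1173918268, 147319125/1173918268, -3505803/30892586, -1219645/30892586)
c = (0, 38/15, -41/21, 1)
Ac = (0, 0, -114/35, 2699/525)
Σ b_i: 1206166167/1173918268·1 + 147319125/1173918268·1 + (-3505803/30892586)·1 + (-1219645/30892586)·1 = 1 ✓
b·c: 147319125/1173918268·38/15 + (-3505803/30892586)·(-41/21) + (-1219645/30892586)·1 = 1/2 ✓
b·c²: 147319125/1173918268·1444/225 + (-3505803/30892586)·1681/441 + (-1219645/30892586)·1 = 1/3 ✓
b·Ac: (-3505803/30892586)·(-114/35) + (-1219645/30892586)·2699/525 = 1/6 ✓
b·c³: 147319125/1173918268·54872/3375 + (-3505803/30892586)·(-68921/9261) + (-1219645/30892586)·1 = 395556943/139016637 ≠ 1/4 ⇒ order 3.
b·(c∘Ac): (-3505803/30892586)·1558/245 + (-1219645/30892586)·2699/525 = -428462731/463388790 ≠ 1/8
b·Ac²: (-3505803/30892586)·(-1444/175) + (-1219645/30892586)·1200709/55125 = 744061853/9731164590 ≠ 1/12
b·A²c: (-1219645/30892586)·(-114/35) = 1986279/15446293 ≠ 1/24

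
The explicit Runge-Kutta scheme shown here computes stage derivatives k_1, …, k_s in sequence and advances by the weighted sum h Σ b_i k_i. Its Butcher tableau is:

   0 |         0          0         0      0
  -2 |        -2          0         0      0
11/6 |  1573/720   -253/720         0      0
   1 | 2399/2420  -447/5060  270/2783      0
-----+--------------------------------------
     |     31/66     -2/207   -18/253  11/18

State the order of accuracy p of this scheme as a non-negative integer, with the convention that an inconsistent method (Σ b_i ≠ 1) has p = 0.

b = (31/66, -2/207, -18/253, 11/18)
c = (0, -2, 11/6, 1)
Ac = (0, 0, 253/360, 39/110)
Σ b_i: 31/66·1 + (-2/207)·1 + (-18/253)·1 + 11/18·1 = 1 ✓
b·c: (-2/207)·(-2) + (-18/253)·11/6 + 11/18·1 = 1/2 ✓
b·c²: (-2/207)·4 + (-18/253)·121/36 + 11/18·1 = 1/3 ✓
b·Ac: (-18/253)·253/360 + 11/18·39/110 = 1/6 ✓
b·c³: (-2/207)·(-8) + (-18/253)·1331/216 + 11/18·1 = 1/4 ✓
b·(c∘Ac): (-18/253)·2783/2160 + 11/18·39/110 = 1/8 ✓
b·Ac²: (-18/253)·(-253/180) + 11/18·(-3/110) = 1/12 ✓
b·A²c: 11/18·3/44 = 1/24 ✓; 4 stages ⇒ order 4.

4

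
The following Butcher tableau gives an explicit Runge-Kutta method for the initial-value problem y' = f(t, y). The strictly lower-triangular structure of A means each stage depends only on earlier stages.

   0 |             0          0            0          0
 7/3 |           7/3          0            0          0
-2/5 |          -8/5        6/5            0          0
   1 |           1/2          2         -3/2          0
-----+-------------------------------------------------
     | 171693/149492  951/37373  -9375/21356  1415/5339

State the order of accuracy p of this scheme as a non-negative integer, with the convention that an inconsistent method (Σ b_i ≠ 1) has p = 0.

b = (171693/149492, 951/37373, -9375/21356, 1415/5339)
c = (0, 7/3, -2/5, 1)
Ac = (0, 0, 14/5, 79/15)
Σ b_i: 171693/149492·1 + 951/37373·1 + (-9375/21356)·1 + 1415/5339·1 = 1 ✓
b·c: 951/37373·7/3 + (-9375/21356)·(-2/5) + 1415/5339·1 = 1/2 ✓
b·c²: 951/37373·49/9 + (-9375/21356)·4/25 + 1415/5339·1 = 1/3 ✓
b·Ac: (-9375/21356)·14/5 + 1415/5339·79/15 = 1/6 ✓
b·c³: 951/37373·343/27 + (-9375/21356)·(-8/125) + 1415/5339·1 = 29618/48051 ≠ 1/4 ⇒ order 3.
b·(c∘Ac): (-9375/21356)·(-28/25) + 1415/5339·79/15 = 30232/16017 ≠ 1/8
b·Ac²: (-9375/21356)·98/15 + 1415/5339·2396/225 = -21989/480510 ≠ 1/12
b·A²c: 1415/5339·(-21/5) = -5943/5339 ≠ 1/24

3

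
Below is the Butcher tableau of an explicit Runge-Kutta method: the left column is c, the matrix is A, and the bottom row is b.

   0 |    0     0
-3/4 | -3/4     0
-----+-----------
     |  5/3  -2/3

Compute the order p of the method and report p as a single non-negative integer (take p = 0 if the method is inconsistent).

b = (5/3, -2/3)
c = (0, -3/4)
Σ b_i: 5/3·1 + (-2/3)·1 = 1 ✓
b·c: (-2/3)·(-3/4) = 1/2 ✓; 2 stages ⇒ order 2.

2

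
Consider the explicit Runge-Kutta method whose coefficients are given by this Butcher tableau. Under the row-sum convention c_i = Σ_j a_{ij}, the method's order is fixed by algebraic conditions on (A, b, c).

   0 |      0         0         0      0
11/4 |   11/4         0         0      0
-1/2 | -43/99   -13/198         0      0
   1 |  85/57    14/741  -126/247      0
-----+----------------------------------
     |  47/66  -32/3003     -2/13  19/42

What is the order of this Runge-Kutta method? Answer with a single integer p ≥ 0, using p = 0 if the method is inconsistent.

b = (47/66, -32/3003, -2/13, 19/42)
c = (0, 11/4, -1/2, 1)
Ac = (0, 0, -13/72, 35/114)
Σ b_i: 47/66·1 + (-32/3003)·1 + (-2/13)·1 + 19/42·1 = 1 ✓
b·c: (-32/3003)·11/4 + (-2/13)·(-1/2) + 19/42·1 = 1/2 ✓
b·c²: (-32/3003)·121/16 + (-2/13)·1/4 + 19/42·1 = 1/3 ✓
b·Ac: (-2/13)·(-13/72) + 19/42·35/114 = 1/6 ✓
b·c³: (-32/3003)·1331/64 + (-2/13)·(-1/8) + 19/42·1 = 1/4 ✓
b·(c∘Ac): (-2/13)·13/144 + 19/42·35/114 = 1/8 ✓
b·Ac²: (-2/13)·(-143/288) + 19/42·7/456 = 1/12 ✓
b·A²c: 19/42·7/76 = 1/24 ✓; 4 stages ⇒ order 4.

4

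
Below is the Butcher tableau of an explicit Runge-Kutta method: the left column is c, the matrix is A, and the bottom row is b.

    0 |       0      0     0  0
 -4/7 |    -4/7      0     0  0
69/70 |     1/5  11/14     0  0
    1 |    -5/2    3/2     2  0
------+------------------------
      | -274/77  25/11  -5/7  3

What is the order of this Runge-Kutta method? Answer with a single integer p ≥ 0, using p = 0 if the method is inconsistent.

1

b = (-274/77, 25/11, -5/7, 3)
c = (0, -4/7, 69/70, 1)
Ac = (0, 0, -22/49, 39/35)
Σ b_i: (-274/77)·1 + 25/11·1 + (-5/7)·1 + 3·1 = 1 ✓
b·c: 25/11·(-4/7) + (-5/7)·69/70 + 3·1 = 1075/1078 ≠ 1/2 ⇒ order 1.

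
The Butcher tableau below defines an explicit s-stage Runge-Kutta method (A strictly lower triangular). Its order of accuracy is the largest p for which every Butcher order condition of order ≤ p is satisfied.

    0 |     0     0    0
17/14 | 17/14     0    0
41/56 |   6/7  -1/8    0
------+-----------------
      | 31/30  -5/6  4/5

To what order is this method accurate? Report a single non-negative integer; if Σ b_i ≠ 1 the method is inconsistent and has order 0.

1

b = (31/30, -5/6, 4/5)
c = (0, 17/14, 41/56)
Ac = (0, 0, -17/112)
Σ b_i: 31/30·1 + (-5/6)·1 + 4/5·1 = 1 ✓
b·c: (-5/6)·17/14 + 4/5·41/56 = -179/420 ≠ 1/2 ⇒ order 1.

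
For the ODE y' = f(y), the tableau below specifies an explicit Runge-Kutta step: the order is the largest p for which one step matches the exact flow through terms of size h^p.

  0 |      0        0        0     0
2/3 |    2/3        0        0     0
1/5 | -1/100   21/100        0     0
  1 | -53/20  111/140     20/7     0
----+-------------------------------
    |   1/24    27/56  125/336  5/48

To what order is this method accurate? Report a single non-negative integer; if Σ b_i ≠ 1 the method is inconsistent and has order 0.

4

b = (1/24, 27/56, 125/336, 5/48)
c = (0, 2/3, 1/5, 1)
Ac = (0, 0, 7/50, 11/10)
Σ b_i: 1/24·1 + 27/56·1 + 125/336·1 + 5/48·1 = 1 ✓
b·c: 27/56·2/3 + 125/336·1/5 + 5/48·1 = 1/2 ✓
b·c²: 27/56·4/9 + 125/336·1/25 + 5/48·1 = 1/3 ✓
b·Ac: 125/336·7/50 + 5/48·11/10 = 1/6 ✓
b·c³: 27/56·8/27 + 125/336·1/125 + 5/48·1 = 1/4 ✓
b·(c∘Ac): 125/336·7/250 + 5/48·11/10 = 1/8 ✓
b·Ac²: 125/336·7/75 + 5/48·7/15 = 1/12 ✓
b·A²c: 5/48·2/5 = 1/24 ✓; 4 stages ⇒ order 4.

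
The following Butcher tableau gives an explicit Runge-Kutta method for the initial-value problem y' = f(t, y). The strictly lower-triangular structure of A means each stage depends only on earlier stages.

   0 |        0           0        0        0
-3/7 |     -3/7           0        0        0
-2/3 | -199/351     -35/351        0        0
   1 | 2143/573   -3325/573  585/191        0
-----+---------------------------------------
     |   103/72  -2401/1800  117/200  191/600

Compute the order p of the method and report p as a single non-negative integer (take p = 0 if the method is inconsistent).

b = (103/72, -2401/1800, 117/200, 191/600)
c = (0, -3/7, -2/3, 1)
Ac = (0, 0, 5/117, 85/191)
Σ b_i: 103/72·1 + (-2401/1800)·1 + 117/200·1 + 191/600·1 = 1 ✓
b·c: (-2401/1800)·(-3/7) + 117/200·(-2/3) + 191/600·1 = 1/2 ✓
b·c²: (-2401/1800)·9/49 + 117/200·4/9 + 191/600·1 = 1/3 ✓
b·Ac: 117/200·5/117 + 191/600·85/191 = 1/6 ✓
b·c³: (-2401/1800)·(-27/343) + 117/200·(-8/27) + 191/600·1 = 1/4 ✓
b·(c∘Ac): 117/200·(-10/351) + 191/600·85/191 = 1/8 ✓
b·Ac²: 117/200·(-5/273) + 191/600·395/1337 = 1/12 ✓
b·A²c: 191/600·25/191 = 1/24 ✓; 4 stages ⇒ order 4.

4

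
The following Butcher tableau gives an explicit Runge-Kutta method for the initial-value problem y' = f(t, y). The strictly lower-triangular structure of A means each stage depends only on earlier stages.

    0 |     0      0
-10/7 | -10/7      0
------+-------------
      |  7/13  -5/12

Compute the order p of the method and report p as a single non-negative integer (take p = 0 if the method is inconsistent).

0

b = (7/13, -5/12)
c = (0, -10/7)
Σ b_i: 7/13·1 + (-5/12)·1 = 19/156 ≠ 1 ⇒ order 0.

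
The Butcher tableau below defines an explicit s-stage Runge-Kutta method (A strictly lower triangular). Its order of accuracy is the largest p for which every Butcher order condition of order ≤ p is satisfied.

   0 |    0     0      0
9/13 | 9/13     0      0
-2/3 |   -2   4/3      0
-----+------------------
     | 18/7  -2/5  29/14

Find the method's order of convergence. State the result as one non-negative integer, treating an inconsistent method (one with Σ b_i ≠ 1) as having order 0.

0

b = (18/7, -2/5, 29/14)
c = (0, 9/13, -2/3)
Ac = (0, 0, 12/13)
Σ b_i: 18/7·1 + (-2/5)·1 + 29/14·1 = 297/70 ≠ 1 ⇒ order 0.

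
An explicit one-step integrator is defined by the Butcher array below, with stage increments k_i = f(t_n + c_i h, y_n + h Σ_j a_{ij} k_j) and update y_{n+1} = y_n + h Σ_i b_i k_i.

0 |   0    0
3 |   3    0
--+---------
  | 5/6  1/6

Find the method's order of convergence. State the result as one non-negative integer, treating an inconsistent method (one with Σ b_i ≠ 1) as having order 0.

2

b = (5/6, 1/6)
c = (0, 3)
Σ b_i: 5/6·1 + 1/6·1 = 1 ✓
b·c: 1/6·3 = 1/2 ✓; 2 stages ⇒ order 2.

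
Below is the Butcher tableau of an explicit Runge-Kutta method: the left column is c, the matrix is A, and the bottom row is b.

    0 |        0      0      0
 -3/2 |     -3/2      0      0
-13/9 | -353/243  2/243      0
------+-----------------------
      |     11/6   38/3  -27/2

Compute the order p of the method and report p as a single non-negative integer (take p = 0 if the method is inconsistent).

b = (11/6, 38/3, -27/2)
c = (0, -3/2, -13/9)
Ac = (0, 0, -1/81)
Σ b_i: 11/6·1 + 38/3·1 + (-27/2)·1 = 1 ✓
b·c: 38/3·(-3/2) + (-27/2)·(-13/9) = 1/2 ✓
b·c²: 38/3·9/4 + (-27/2)·169/81 = 1/3 ✓
b·Ac: (-27/2)·(-1/81) = 1/6 ✓; 3 stages ⇒ order 3.

3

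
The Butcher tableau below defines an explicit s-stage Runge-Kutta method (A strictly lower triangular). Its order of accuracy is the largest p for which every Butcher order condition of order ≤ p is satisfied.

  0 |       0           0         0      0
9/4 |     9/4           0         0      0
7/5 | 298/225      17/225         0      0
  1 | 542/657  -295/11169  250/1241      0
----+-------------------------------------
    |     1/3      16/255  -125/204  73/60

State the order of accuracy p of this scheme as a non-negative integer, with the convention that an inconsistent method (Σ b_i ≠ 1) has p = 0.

4

b = (1/3, 16/255, -125/204, 73/60)
c = (0, 9/4, 7/5, 1)
Ac = (0, 0, 17/100, 65/292)
Σ b_i: 1/3·1 + 16/255·1 + (-125/204)·1 + 73/60·1 = 1 ✓
b·c: 16/255·9/4 + (-125/204)·7/5 + 73/60·1 = 1/2 ✓
b·c²: 16/255·81/16 + (-125/204)·49/25 + 73/60·1 = 1/3 ✓
b·Ac: (-125/204)·17/100 + 73/60·65/292 = 1/6 ✓
b·c³: 16/255·729/64 + (-125/204)·343/125 + 73/60·1 = 1/4 ✓
b·(c∘Ac): (-125/204)·119/500 + 73/60·65/292 = 1/8 ✓
b·Ac²: (-125/204)·153/400 + 73/60·305/1168 = 1/12 ✓
b·A²c: 73/60·5/146 = 1/24 ✓; 4 stages ⇒ order 4.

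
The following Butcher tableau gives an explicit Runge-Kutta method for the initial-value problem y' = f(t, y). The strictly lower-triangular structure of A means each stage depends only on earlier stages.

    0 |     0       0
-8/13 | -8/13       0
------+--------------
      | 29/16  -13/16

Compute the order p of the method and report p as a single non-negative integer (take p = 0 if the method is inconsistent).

2

b = (29/16, -13/16)
c = (0, -8/13)
Σ b_i: 29/16·1 + (-13/16)·1 = 1 ✓
b·c: (-13/16)·(-8/13) = 1/2 ✓; 2 stages ⇒ order 2.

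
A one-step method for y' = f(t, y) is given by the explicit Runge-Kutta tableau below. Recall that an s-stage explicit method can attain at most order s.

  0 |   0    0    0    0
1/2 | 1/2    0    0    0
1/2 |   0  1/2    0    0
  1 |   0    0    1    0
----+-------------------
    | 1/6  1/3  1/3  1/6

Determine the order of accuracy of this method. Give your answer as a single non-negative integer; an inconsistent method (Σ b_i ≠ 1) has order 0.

b = (1/6, 1/3, 1/3, 1/6)
c = (0, 1/2, 1/2, 1)
Ac = (0, 0, 1/4, 1/2)
Σ b_i: 1/6·1 + 1/3·1 + 1/3·1 + 1/6·1 = 1 ✓
b·c: 1/3·1/2 + 1/3·1/2 + 1/6·1 = 1/2 ✓
b·c²: 1/3·1/4 + 1/3·1/4 + 1/6·1 = 1/3 ✓
b·Ac: 1/3·1/4 + 1/6·1/2 = 1/6 ✓
b·c³: 1/3·1/8 + 1/3·1/8 + 1/6·1 = 1/4 ✓
b·(c∘Ac): 1/3·1/8 + 1/6·1/2 = 1/8 ✓
b·Ac²: 1/3·1/8 + 1/6·1/4 = 1/12 ✓
b·A²c: 1/6·1/4 = 1/24 ✓; 4 stages ⇒ order 4.

4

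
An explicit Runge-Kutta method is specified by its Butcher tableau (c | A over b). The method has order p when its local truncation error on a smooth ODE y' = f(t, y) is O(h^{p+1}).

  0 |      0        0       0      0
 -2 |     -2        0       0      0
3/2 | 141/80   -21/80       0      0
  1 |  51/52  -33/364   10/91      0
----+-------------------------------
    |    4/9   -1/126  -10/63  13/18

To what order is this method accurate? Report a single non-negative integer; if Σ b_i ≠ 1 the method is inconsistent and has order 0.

b = (4/9, -1/126, -10/63, 13/18)
c = (0, -2, 3/2, 1)
Ac = (0, 0, 21/40, 9/26)
Σ b_i: 4/9·1 + (-1/126)·1 + (-10/63)·1 + 13/18·1 = 1 ✓
b·c: (-1/126)·(-2) + (-10/63)·3/2 + 13/18·1 = 1/2 ✓
b·c²: (-1/126)·4 + (-10/63)·9/4 + 13/18·1 = 1/3 ✓
b·Ac: (-10/63)·21/40 + 13/18·9/26 = 1/6 ✓
b·c³: (-1/126)·(-8) + (-10/63)·27/8 + 13/18·1 = 1/4 ✓
b·(c∘Ac): (-10/63)·63/80 + 13/18·9/26 = 1/8 ✓
b·Ac²: (-10/63)·(-21/20) + 13/18·(-3/26) = 1/12 ✓
b·A²c: 13/18·3/52 = 1/24 ✓; 4 stages ⇒ order 4.

4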